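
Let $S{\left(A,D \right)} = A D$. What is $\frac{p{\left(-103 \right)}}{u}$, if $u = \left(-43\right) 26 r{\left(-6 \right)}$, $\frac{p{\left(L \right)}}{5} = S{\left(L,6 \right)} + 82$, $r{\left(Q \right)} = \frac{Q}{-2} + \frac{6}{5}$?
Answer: $\frac{6700}{11739} \approx 0.57075$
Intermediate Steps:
$r{\left(Q \right)} = \frac{6}{5} - \frac{Q}{2}$ ($r{\left(Q \right)} = Q \left(- \frac{1}{2}\right) + 6 \cdot \frac{1}{5} = - \frac{Q}{2} + \frac{6}{5} = \frac{6}{5} - \frac{Q}{2}$)
$p{\left(L \right)} = 410 + 30 L$ ($p{\left(L \right)} = 5 \left(L 6 + 82\right) = 5 \left(6 L + 82\right) = 5 \left(82 + 6 L\right) = 410 + 30 L$)
$u = - \frac{23478}{5}$ ($u = \left(-43\right) 26 \left(\frac{6}{5} - -3\right) = - 1118 \left(\frac{6}{5} + 3\right) = \left(-1118\right) \frac{21}{5} = - \frac{23478}{5} \approx -4695.6$)
$\frac{p{\left(-103 \right)}}{u} = \frac{410 + 30 \left(-103\right)}{- \frac{23478}{5}} = \left(410 - 3090\right) \left(- \frac{5}{23478}\right) = \left(-2680\right) \left(- \frac{5}{23478}\right) = \frac{6700}{11739}$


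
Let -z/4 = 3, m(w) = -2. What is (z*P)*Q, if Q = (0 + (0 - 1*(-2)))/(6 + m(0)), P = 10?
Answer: -60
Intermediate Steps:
z = -12 (z = -4*3 = -12)
Q = 1/2 (Q = (0 + (0 - 1*(-2)))/(6 - 2) = (0 + (0 + 2))/4 = (0 + 2)*(1/4) = 2*(1/4) = 1/2 ≈ 0.50000)
(z*P)*Q = -12*10*(1/2) = -120*1/2 = -60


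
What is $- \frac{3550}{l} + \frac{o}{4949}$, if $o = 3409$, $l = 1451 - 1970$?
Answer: $\frac{2762603}{366933} \approx 7.5289$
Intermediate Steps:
$l = -519$ ($l = 1451 - 1970 = -519$)
$- \frac{3550}{l} + \frac{o}{4949} = - \frac{3550}{-519} + \frac{3409}{4949} = \left(-3550\right) \left(- \frac{1}{519}\right) + 3409 \cdot \frac{1}{4949} = \frac{3550}{519} + \frac{487}{707} = \frac{2762603}{366933}$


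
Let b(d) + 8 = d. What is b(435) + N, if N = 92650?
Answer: 93077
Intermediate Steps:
b(d) = -8 + d
b(435) + N = (-8 + 435) + 92650 = 427 + 92650 = 93077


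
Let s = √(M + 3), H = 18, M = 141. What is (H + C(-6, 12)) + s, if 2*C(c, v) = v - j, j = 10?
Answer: 31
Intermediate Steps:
C(c, v) = -5 + v/2 (C(c, v) = (v - 1*10)/2 = (v - 10)/2 = (-10 + v)/2 = -5 + v/2)
s = 12 (s = √(141 + 3) = √144 = 12)
(H + C(-6, 12)) + s = (18 + (-5 + (½)*12)) + 12 = (18 + (-5 + 6)) + 12 = (18 + 1) + 12 = 19 + 12 = 31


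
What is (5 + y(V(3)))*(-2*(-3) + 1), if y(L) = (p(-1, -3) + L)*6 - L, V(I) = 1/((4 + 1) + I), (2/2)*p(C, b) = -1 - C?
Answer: 315/8 ≈ 39.375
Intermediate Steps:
p(C, b) = -1 - C
V(I) = 1/(5 + I)
y(L) = 5*L (y(L) = ((-1 - 1*(-1)) + L)*6 - L = ((-1 + 1) + L)*6 - L = (0 + L)*6 - L = L*6 - L = 6*L - L = 5*L)
(5 + y(V(3)))*(-2*(-3) + 1) = (5 + 5/(5 + 3))*(-2*(-3) + 1) = (5 + 5/8)*(6 + 1) = (5 + 5*(⅛))*7 = (5 + 5/8)*7 = (45/8)*7 = 315/8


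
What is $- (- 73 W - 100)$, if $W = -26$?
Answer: $-1798$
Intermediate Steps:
$- (- 73 W - 100) = - (\left(-73\right) \left(-26\right) - 100) = - (1898 - 100) = \left(-1\right) 1798 = -1798$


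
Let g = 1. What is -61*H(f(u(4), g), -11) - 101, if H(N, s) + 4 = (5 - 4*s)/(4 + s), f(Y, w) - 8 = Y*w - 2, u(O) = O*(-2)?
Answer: 570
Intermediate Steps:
u(O) = -2*O
f(Y, w) = 6 + Y*w (f(Y, w) = 8 + (Y*w - 2) = 8 + (-2 + Y*w) = 6 + Y*w)
H(N, s) = -4 + (5 - 4*s)/(4 + s)
-61*H(f(u(4), g), -11) - 101 = -61*(-11 - 8*(-11))/(4 - 11) - 101 = -61*(-11 + 88)/(-7) - 101 = -(-61)*77/7 - 101 = -61*(-11) - 101 = 671 - 101 = 570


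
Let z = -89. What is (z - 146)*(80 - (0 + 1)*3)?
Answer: -18095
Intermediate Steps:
(z - 146)*(80 - (0 + 1)*3) = (-89 - 146)*(80 - (0 + 1)*3) = -235*(80 - 3) = -235*77 = -18095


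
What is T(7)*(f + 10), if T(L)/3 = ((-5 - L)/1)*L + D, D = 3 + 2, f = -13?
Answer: 711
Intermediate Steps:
D = 5
T(L) = 15 + 3*L*(-5 - L) (T(L) = 3*(((-5 - L)/1)*L + 5) = 3*(((-5 - L)*1)*L + 5) = 3*((-5 - L)*L + 5) = 3*(L*(-5 - L) + 5) = 3*(5 + L*(-5 - L)) = 15 + 3*L*(-5 - L))
T(7)*(f + 10) = (15 - 15*7 - 3*7**2)*(-13 + 10) = (15 - 105 - 3*49)*(-3) = (15 - 105 - 147)*(-3) = -237*(-3) = 711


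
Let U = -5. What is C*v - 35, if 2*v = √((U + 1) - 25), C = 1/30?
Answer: -35 + I*√29/60 ≈ -35.0 + 0.089753*I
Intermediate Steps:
C = 1/30 ≈ 0.033333
v = I*√29/2 (v = √((-5 + 1) - 25)/2 = √(-4 - 25)/2 = √(-29)/2 = (I*√29)/2 = I*√29/2 ≈ 2.6926*I)
C*v - 35 = (I*√29/2)/30 - 35 = I*√29/60 - 35 = -35 + I*√29/60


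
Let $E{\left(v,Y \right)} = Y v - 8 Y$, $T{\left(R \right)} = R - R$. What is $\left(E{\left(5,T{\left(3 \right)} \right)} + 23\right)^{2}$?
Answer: $529$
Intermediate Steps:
$T{\left(R \right)} = 0$
$E{\left(v,Y \right)} = - 8 Y + Y v$
$\left(E{\left(5,T{\left(3 \right)} \right)} + 23\right)^{2} = \left(0 \left(-8 + 5\right) + 23\right)^{2} = \left(0 \left(-3\right) + 23\right)^{2} = \left(0 + 23\right)^{2} = 23^{2} = 529$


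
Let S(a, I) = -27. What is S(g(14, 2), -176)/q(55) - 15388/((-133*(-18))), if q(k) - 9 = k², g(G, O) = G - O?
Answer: -23375915/3631698 ≈ -6.4366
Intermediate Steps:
q(k) = 9 + k²
S(g(14, 2), -176)/q(55) - 15388/((-133*(-18))) = -27/(9 + 55²) - 15388/((-133*(-18))) = -27/(9 + 3025) - 15388/2394 = -27/3034 - 15388*1/2394 = -27*1/3034 - 7694/1197 = -27/3034 - 7694/1197 = -23375915/3631698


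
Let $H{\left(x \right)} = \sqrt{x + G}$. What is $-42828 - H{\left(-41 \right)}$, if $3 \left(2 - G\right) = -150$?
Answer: $-42828 - \sqrt{11} \approx -42831.0$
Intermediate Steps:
$G = 52$ ($G = 2 - -50 = 2 + 50 = 52$)
$H{\left(x \right)} = \sqrt{52 + x}$ ($H{\left(x \right)} = \sqrt{x + 52} = \sqrt{52 + x}$)
$-42828 - H{\left(-41 \right)} = -42828 - \sqrt{52 - 41} = -42828 - \sqrt{11}$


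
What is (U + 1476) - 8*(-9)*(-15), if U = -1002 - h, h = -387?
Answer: -219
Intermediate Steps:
U = -615 (U = -1002 - 1*(-387) = -1002 + 387 = -615)
(U + 1476) - 8*(-9)*(-15) = (-615 + 1476) - 8*(-9)*(-15) = 861 + 72*(-15) = 861 - 1080 = -219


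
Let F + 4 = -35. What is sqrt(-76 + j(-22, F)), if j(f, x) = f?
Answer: 7*I*sqrt(2) ≈ 9.8995*I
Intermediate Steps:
F = -39 (F = -4 - 35 = -39)
sqrt(-76 + j(-22, F)) = sqrt(-76 - 22) = sqrt(-98) = 7*I*sqrt(2)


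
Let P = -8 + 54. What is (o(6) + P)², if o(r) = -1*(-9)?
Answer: 3025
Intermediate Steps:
o(r) = 9
P = 46
(o(6) + P)² = (9 + 46)² = 55² = 3025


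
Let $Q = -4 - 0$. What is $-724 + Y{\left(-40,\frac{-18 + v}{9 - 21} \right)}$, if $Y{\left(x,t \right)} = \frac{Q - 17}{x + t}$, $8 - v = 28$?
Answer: $- \frac{159878}{221} \approx -723.43$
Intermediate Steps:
$v = -20$ ($v = 8 - 28 = -20$)
$Q = -4$ ($Q = -4 + 0 = -4$)
$Y{\left(x,t \right)} = - \frac{21}{t + x}$ ($Y{\left(x,t \right)} = \frac{-4 - 17}{x + t} = - \frac{21}{t + x}$)
$-724 + Y{\left(-40,\frac{-18 + v}{9 - 21} \right)} = -724 - \frac{21}{\frac{-18 - 20}{9 - 21} - 40} = -724 - \frac{21}{- \frac{38}{-12} - 40} = -724 - \frac{21}{\left(-38\right) \left(- \frac{1}{12}\right) - 40} = -724 - \frac{21}{\frac{19}{6} - 40} = -724 - \frac{21}{- \frac{221}{6}} = -724 - - \frac{126}{221} = -724 + \frac{126}{221} = - \frac{159878}{221}$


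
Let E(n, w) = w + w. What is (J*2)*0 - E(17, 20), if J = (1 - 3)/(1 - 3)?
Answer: -40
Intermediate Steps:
E(n, w) = 2*w
J = 1 (J = -2/(-2) = -2*(-½) = 1)
(J*2)*0 - E(17, 20) = (1*2)*0 - 2*20 = 2*0 - 1*40 = 0 - 40 = -40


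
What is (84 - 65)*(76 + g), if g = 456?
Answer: 10108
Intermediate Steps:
(84 - 65)*(76 + g) = (84 - 65)*(76 + 456) = 19*532 = 10108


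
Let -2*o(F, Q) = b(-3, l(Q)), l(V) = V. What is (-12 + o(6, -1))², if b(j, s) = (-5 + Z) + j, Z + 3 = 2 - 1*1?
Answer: 49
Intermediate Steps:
Z = -2 (Z = -3 + (2 - 1*1) = -3 + (2 - 1) = -3 + 1 = -2)
b(j, s) = -7 + j (b(j, s) = (-5 - 2) + j = -7 + j)
o(F, Q) = 5 (o(F, Q) = -(-7 - 3)/2 = -½*(-10) = 5)
(-12 + o(6, -1))² = (-12 + 5)² = (-7)² = 49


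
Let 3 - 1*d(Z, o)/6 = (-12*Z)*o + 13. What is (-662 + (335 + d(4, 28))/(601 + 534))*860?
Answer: -127801332/227 ≈ -5.6300e+5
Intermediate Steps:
d(Z, o) = -60 + 72*Z*o (d(Z, o) = 18 - 6*((-12*Z)*o + 13) = 18 - 6*(-12*Z*o + 13) = 18 - 6*(13 - 12*Z*o) = 18 + (-78 + 72*Z*o) = -60 + 72*Z*o)
(-662 + (335 + d(4, 28))/(601 + 534))*860 = (-662 + (335 + (-60 + 72*4*28))/(601 + 534))*860 = (-662 + (335 + (-60 + 8064))/1135)*860 = (-662 + (335 + 8004)*(1/1135))*860 = (-662 + 8339*(1/1135))*860 = (-662 + 8339/1135)*860 = -743031/1135*860 = -127801332/227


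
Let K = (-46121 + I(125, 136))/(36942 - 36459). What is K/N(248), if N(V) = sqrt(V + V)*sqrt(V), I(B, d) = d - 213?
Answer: -23099*sqrt(2)/119784 ≈ -0.27272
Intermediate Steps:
I(B, d) = -213 + d
K = -46198/483 (K = (-46121 + (-213 + 136))/(36942 - 36459) = (-46121 - 77)/483 = -46198*1/483 = -46198/483 ≈ -95.648)
N(V) = V*sqrt(2) (N(V) = sqrt(2*V)*sqrt(V) = (sqrt(2)*sqrt(V))*sqrt(V) = V*sqrt(2))
K/N(248) = -46198*sqrt(2)/496/483 = -23099*sqrt(2)/119784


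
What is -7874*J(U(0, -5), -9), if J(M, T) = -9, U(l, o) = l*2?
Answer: 70866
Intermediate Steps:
U(l, o) = 2*l
-7874*J(U(0, -5), -9) = -7874*(-9) = 70866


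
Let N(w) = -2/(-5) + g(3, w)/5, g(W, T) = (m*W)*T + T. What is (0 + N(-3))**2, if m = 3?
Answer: 784/25 ≈ 31.360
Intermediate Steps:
g(W, T) = T + 3*T*W (g(W, T) = (3*W)*T + T = 3*T*W + T = T + 3*T*W)
N(w) = 2/5 + 2*w (N(w) = -2/(-5) + (w*(1 + 3*3))/5 = -2*(-1/5) + (w*(1 + 9))*(1/5) = 2/5 + (w*10)*(1/5) = 2/5 + (10*w)*(1/5) = 2/5 + 2*w)
(0 + N(-3))**2 = (0 + (2/5 + 2*(-3)))**2 = (0 + (2/5 - 6))**2 = (0 - 28/5)**2 = (-28/5)**2 = 784/25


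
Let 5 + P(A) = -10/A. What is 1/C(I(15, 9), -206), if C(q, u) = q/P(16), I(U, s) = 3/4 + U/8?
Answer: -15/7 ≈ -2.1429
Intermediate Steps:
I(U, s) = ¾ + U/8 (I(U, s) = 3*(¼) + U*(⅛) = ¾ + U/8)
P(A) = -5 - 10/A
C(q, u) = -8*q/45 (C(q, u) = q/(-5 - 10/16) = q/(-5 - 10*1/16) = q/(-5 - 5/8) = q/(-45/8) = q*(-8/45) = -8*q/45)
1/C(I(15, 9), -206) = 1/(-8*(¾ + (⅛)*15)/45) = 1/(-8*(¾ + 15/8)/45) = 1/(-8/45*21/8) = 1/(-7/15) = -15/7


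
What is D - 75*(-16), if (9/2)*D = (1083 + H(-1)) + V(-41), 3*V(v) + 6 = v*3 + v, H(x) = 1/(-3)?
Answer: 1428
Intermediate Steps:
H(x) = -⅓
V(v) = -2 + 4*v/3 (V(v) = -2 + (v*3 + v)/3 = -2 + (3*v + v)/3 = -2 + (4*v)/3 = -2 + 4*v/3)
D = 228 (D = 2*((1083 - ⅓) + (-2 + (4/3)*(-41)))/9 = 2*(3248/3 + (-2 - 164/3))/9 = 2*(3248/3 - 170/3)/9 = (2/9)*1026 = 228)
D - 75*(-16) = 228 - 75*(-16) = 228 + 1200 = 1428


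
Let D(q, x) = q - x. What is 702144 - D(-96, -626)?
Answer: 701614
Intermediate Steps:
702144 - D(-96, -626) = 702144 - (-96 - 1*(-626)) = 702144 - (-96 + 626) = 702144 - 1*530 = 702144 - 530 = 701614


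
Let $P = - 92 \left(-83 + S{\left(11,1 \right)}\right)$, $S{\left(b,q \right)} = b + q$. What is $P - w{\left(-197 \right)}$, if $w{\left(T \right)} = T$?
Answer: $6729$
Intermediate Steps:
$P = 6532$ ($P = - 92 \left(-83 + \left(11 + 1\right)\right) = - 92 \left(-83 + 12\right) = \left(-92\right) \left(-71\right) = 6532$)
$P - w{\left(-197 \right)} = 6532 - -197 = 6532 + 197 = 6729$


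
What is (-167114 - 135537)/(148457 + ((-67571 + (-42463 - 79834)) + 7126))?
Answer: 302651/34285 ≈ 8.8275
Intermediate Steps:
(-167114 - 135537)/(148457 + ((-67571 + (-42463 - 79834)) + 7126)) = -302651/(148457 + ((-67571 - 122297) + 7126)) = -302651/(148457 + (-189868 + 7126)) = -302651/(148457 - 182742) = -302651/(-34285) = -302651*(-1/34285) = 302651/34285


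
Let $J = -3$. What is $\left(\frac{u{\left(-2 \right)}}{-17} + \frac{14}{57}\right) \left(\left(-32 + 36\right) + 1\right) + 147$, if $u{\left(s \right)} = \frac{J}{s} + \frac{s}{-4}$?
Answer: $\frac{143063}{969} \approx 147.64$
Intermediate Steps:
$u{\left(s \right)} = - \frac{3}{s} - \frac{s}{4}$ ($u{\left(s \right)} = - \frac{3}{s} + \frac{s}{-4} = - \frac{3}{s} + s \left(- \frac{1}{4}\right) = - \frac{3}{s} - \frac{s}{4}$)
$\left(\frac{u{\left(-2 \right)}}{-17} + \frac{14}{57}\right) \left(\left(-32 + 36\right) + 1\right) + 147 = \left(\frac{- \frac{3}{-2} - - \frac{1}{2}}{-17} + \frac{14}{57}\right) \left(\left(-32 + 36\right) + 1\right) + 147 = \left(\left(\left(-3\right) \left(- \frac{1}{2}\right) + \frac{1}{2}\right) \left(- \frac{1}{17}\right) + 14 \cdot \frac{1}{57}\right) \left(4 + 1\right) + 147 = \left(\left(\frac{3}{2} + \frac{1}{2}\right) \left(- \frac{1}{17}\right) + \frac{14}{57}\right) 5 + 147 = \left(2 \left(- \frac{1}{17}\right) + \frac{14}{57}\right) 5 + 147 = \left(- \frac{2}{17} + \frac{14}{57}\right) 5 + 147 = \frac{124}{969} \cdot 5 + 147 = \frac{620}{969} + 147 = \frac{143063}{969}$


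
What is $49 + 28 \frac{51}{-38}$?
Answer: $\frac{217}{19} \approx 11.421$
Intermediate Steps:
$49 + 28 \frac{51}{-38} = 49 + 28 \cdot 51 \left(- \frac{1}{38}\right) = 49 + 28 \left(- \frac{51}{38}\right) = 49 - \frac{714}{19} = \frac{217}{19}$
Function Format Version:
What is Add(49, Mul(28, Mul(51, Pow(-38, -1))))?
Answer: Rational(217, 19) ≈ 11.421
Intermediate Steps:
Add(49, Mul(28, Mul(51, Pow(-38, -1)))) = Add(49, Mul(28, Mul(51, Rational(-1, 38)))) = Add(49, Mul(28, Rational(-51, 38))) = Add(49, Rational(-714, 19)) = Rational(217, 19)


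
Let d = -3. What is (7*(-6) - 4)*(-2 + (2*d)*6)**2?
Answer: -66424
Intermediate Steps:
(7*(-6) - 4)*(-2 + (2*d)*6)**2 = (7*(-6) - 4)*(-2 + (2*(-3))*6)**2 = (-42 - 4)*(-2 - 6*6)**2 = -46*(-2 - 36)**2 = -46*(-38)**2 = -46*1444 = -66424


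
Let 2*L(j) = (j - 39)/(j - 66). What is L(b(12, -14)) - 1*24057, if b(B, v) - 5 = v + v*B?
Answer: -216509/9 ≈ -24057.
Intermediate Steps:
b(B, v) = 5 + v + B*v (b(B, v) = 5 + (v + v*B) = 5 + (v + B*v) = 5 + v + B*v)
L(j) = (-39 + j)/(2*(-66 + j)) (L(j) = ((j - 39)/(j - 66))/2 = ((-39 + j)/(-66 + j))/2 = (-39 + j)/(2*(-66 + j)))
L(b(12, -14)) - 1*24057 = (-39 + (5 - 14 + 12*(-14)))/(2*(-66 + (5 - 14 + 12*(-14)))) - 1*24057 = (-39 + (5 - 14 - 168))/(2*(-66 + (5 - 14 - 168))) - 24057 = (-39 - 177)/(2*(-66 - 177)) - 24057 = (½)*(-216)/(-243) - 24057 = (½)*(-1/243)*(-216) - 24057 = 4/9 - 24057 = -216509/9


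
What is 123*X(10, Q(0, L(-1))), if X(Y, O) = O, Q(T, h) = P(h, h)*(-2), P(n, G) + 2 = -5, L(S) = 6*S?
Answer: 1722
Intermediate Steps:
P(n, G) = -7 (P(n, G) = -2 - 5 = -7)
Q(T, h) = 14 (Q(T, h) = -7*(-2) = 14)
123*X(10, Q(0, L(-1))) = 123*14 = 1722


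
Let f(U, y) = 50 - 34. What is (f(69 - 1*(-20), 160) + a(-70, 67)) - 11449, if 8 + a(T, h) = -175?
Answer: -11616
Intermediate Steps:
f(U, y) = 16
a(T, h) = -183 (a(T, h) = -8 - 175 = -183)
(f(69 - 1*(-20), 160) + a(-70, 67)) - 11449 = (16 - 183) - 11449 = -167 - 11449 = -11616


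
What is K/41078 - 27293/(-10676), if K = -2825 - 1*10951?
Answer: 487034639/219274364 ≈ 2.2211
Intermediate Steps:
K = -13776 (K = -2825 - 10951 = -13776)
K/41078 - 27293/(-10676) = -13776/41078 - 27293/(-10676) = -13776*1/41078 - 27293*(-1/10676) = -6888/20539 + 27293/10676 = 487034639/219274364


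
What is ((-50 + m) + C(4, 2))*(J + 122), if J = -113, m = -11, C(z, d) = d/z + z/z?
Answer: -1071/2 ≈ -535.50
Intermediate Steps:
C(z, d) = 1 + d/z (C(z, d) = d/z + 1 = 1 + d/z)
((-50 + m) + C(4, 2))*(J + 122) = ((-50 - 11) + (2 + 4)/4)*(-113 + 122) = (-61 + (¼)*6)*9 = (-61 + 3/2)*9 = -119/2*9 = -1071/2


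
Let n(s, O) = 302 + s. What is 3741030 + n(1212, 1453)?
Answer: 3742544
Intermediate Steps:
3741030 + n(1212, 1453) = 3741030 + (302 + 1212) = 3741030 + 1514 = 3742544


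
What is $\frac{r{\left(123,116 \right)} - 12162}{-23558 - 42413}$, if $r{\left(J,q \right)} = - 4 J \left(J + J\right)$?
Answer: $\frac{133194}{65971} \approx 2.019$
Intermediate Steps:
$r{\left(J,q \right)} = - 8 J^{2}$ ($r{\left(J,q \right)} = - 4 J 2 J = - 8 J^{2}$)
$\frac{r{\left(123,116 \right)} - 12162}{-23558 - 42413} = \frac{- 8 \cdot 123^{2} - 12162}{-23558 - 42413} = \frac{\left(-8\right) 15129 - 12162}{-65971} = \left(-121032 - 12162\right) \left(- \frac{1}{65971}\right) = \left(-133194\right) \left(- \frac{1}{65971}\right) = \frac{133194}{65971}$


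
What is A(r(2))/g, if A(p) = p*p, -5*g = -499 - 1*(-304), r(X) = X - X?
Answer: 0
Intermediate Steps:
r(X) = 0
g = 39 (g = -(-499 - 1*(-304))/5 = -(-499 + 304)/5 = -1/5*(-195) = 39)
A(p) = p**2
A(r(2))/g = 0**2/39 = 0*(1/39) = 0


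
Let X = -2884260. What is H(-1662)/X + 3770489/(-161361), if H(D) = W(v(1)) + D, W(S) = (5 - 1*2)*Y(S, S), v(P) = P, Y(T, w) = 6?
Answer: -906233777138/38783923155 ≈ -23.366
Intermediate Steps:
W(S) = 18 (W(S) = (5 - 1*2)*6 = (5 - 2)*6 = 3*6 = 18)
H(D) = 18 + D
H(-1662)/X + 3770489/(-161361) = (18 - 1662)/(-2884260) + 3770489/(-161361) = -1644*(-1/2884260) + 3770489*(-1/161361) = 137/240355 - 3770489/161361 = -906233777138/38783923155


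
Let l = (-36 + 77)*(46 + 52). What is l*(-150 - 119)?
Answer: -1080842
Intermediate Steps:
l = 4018 (l = 41*98 = 4018)
l*(-150 - 119) = 4018*(-150 - 119) = 4018*(-269) = -1080842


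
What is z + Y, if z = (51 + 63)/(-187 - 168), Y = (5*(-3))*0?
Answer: -114/355 ≈ -0.32113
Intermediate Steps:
Y = 0 (Y = -15*0 = 0)
z = -114/355 (z = 114/(-355) = 114*(-1/355) = -114/355 ≈ -0.32113)
z + Y = -114/355 + 0 = -114/355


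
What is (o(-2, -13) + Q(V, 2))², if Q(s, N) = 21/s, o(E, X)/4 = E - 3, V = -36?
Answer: 61009/144 ≈ 423.67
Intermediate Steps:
o(E, X) = -12 + 4*E (o(E, X) = 4*(E - 3) = 4*(-3 + E) = -12 + 4*E)
(o(-2, -13) + Q(V, 2))² = ((-12 + 4*(-2)) + 21/(-36))² = ((-12 - 8) + 21*(-1/36))² = (-20 - 7/12)² = (-247/12)² = 61009/144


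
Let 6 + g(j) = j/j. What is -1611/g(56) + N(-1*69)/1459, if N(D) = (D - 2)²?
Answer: 2375654/7295 ≈ 325.66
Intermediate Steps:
N(D) = (-2 + D)²
g(j) = -5 (g(j) = -6 + j/j = -6 + 1 = -5)
-1611/g(56) + N(-1*69)/1459 = -1611/(-5) + (-2 - 1*69)²/1459 = -1611*(-⅕) + (-2 - 69)²*(1/1459) = 1611/5 + (-71)²*(1/1459) = 1611/5 + 5041*(1/1459) = 1611/5 + 5041/1459 = 2375654/7295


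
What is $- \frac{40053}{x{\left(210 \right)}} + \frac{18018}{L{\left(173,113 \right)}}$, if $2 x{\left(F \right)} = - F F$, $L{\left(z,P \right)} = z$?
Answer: $\frac{134742023}{1271550} \approx 105.97$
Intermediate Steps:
$x{\left(F \right)} = - \frac{F^{2}}{2}$ ($x{\left(F \right)} = \frac{- F F}{2} = \frac{\left(-1\right) F^{2}}{2} = - \frac{F^{2}}{2}$)
$- \frac{40053}{x{\left(210 \right)}} + \frac{18018}{L{\left(173,113 \right)}} = - \frac{40053}{\left(- \frac{1}{2}\right) 210^{2}} + \frac{18018}{173} = - \frac{40053}{\left(- \frac{1}{2}\right) 44100} + 18018 \cdot \frac{1}{173} = - \frac{40053}{-22050} + \frac{18018}{173} = \left(-40053\right) \left(- \frac{1}{22050}\right) + \frac{18018}{173} = \frac{13351}{7350} + \frac{18018}{173} = \frac{134742023}{1271550}$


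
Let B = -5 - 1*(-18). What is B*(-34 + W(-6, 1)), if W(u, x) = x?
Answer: -429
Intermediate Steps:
B = 13 (B = -5 + 18 = 13)
B*(-34 + W(-6, 1)) = 13*(-34 + 1) = 13*(-33) = -429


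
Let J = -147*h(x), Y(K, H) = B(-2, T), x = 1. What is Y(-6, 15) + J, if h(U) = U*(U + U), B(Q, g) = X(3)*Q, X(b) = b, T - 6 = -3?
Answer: -300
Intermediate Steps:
T = 3 (T = 6 - 3 = 3)
B(Q, g) = 3*Q
Y(K, H) = -6 (Y(K, H) = 3*(-2) = -6)
h(U) = 2*U² (h(U) = U*(2*U) = 2*U²)
J = -294 (J = -294*1² = -294 ≈ -294.00)
Y(-6, 15) + J = -6 - 294 = -300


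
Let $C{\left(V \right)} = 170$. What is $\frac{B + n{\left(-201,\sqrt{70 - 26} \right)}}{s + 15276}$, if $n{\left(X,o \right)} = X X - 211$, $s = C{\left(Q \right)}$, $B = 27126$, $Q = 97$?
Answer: $\frac{33658}{7723} \approx 4.3582$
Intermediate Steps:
$s = 170$
$n{\left(X,o \right)} = -211 + X^{2}$ ($n{\left(X,o \right)} = X^{2} - 211 = -211 + X^{2}$)
$\frac{B + n{\left(-201,\sqrt{70 - 26} \right)}}{s + 15276} = \frac{27126 - \left(211 - \left(-201\right)^{2}\right)}{170 + 15276} = \frac{27126 + \left(-211 + 40401\right)}{15446} = \left(27126 + 40190\right) \frac{1}{15446} = 67316 \cdot \frac{1}{15446} = \frac{33658}{7723}$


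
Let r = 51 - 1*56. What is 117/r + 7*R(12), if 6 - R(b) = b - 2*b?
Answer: 513/5 ≈ 102.60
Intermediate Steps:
r = -5 (r = 51 - 56 = -5)
R(b) = 6 + b (R(b) = 6 - (b - 2*b) = 6 - (-1)*b = 6 + b)
117/r + 7*R(12) = 117/(-5) + 7*(6 + 12) = 117*(-⅕) + 7*18 = -117/5 + 126 = 513/5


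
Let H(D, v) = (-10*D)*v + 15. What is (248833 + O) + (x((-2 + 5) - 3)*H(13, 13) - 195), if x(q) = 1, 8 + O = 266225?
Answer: 513180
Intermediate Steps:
O = 266217 (O = -8 + 266225 = 266217)
H(D, v) = 15 - 10*D*v (H(D, v) = -10*D*v + 15 = 15 - 10*D*v)
(248833 + O) + (x((-2 + 5) - 3)*H(13, 13) - 195) = (248833 + 266217) + (1*(15 - 10*13*13) - 195) = 515050 + (1*(15 - 1690) - 195) = 515050 + (1*(-1675) - 195) = 515050 + (-1675 - 195) = 515050 - 1870 = 513180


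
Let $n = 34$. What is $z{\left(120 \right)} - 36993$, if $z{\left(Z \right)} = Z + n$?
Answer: $-36839$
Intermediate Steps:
$z{\left(Z \right)} = 34 + Z$ ($z{\left(Z \right)} = Z + 34 = 34 + Z$)
$z{\left(120 \right)} - 36993 = \left(34 + 120\right) - 36993 = 154 - 36993 = -36839$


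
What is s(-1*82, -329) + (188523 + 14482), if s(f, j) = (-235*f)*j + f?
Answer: -6136907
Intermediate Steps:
s(f, j) = f - 235*f*j (s(f, j) = -235*f*j + f = f - 235*f*j)
s(-1*82, -329) + (188523 + 14482) = (-1*82)*(1 - 235*(-329)) + (188523 + 14482) = -82*(1 + 77315) + 203005 = -82*77316 + 203005 = -6339912 + 203005 = -6136907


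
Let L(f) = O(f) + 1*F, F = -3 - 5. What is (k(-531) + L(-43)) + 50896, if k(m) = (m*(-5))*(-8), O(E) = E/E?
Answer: 29649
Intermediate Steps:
O(E) = 1
F = -8
k(m) = 40*m (k(m) = -5*m*(-8) = 40*m)
L(f) = -7 (L(f) = 1 + 1*(-8) = 1 - 8 = -7)
(k(-531) + L(-43)) + 50896 = (40*(-531) - 7) + 50896 = (-21240 - 7) + 50896 = -21247 + 50896 = 29649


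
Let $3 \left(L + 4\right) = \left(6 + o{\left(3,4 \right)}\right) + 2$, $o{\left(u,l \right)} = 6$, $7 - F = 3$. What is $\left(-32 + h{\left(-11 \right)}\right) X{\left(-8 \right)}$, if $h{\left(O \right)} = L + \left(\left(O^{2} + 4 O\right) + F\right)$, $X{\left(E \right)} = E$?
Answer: $- \frac{1192}{3} \approx -397.33$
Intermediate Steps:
$F = 4$ ($F = 7 - 3 = 4$)
$L = \frac{2}{3}$ ($L = -4 + \frac{\left(6 + 6\right) + 2}{3} = -4 + \frac{12 + 2}{3} = -4 + \frac{1}{3} \cdot 14 = -4 + \frac{14}{3} = \frac{2}{3} \approx 0.66667$)
$h{\left(O \right)} = \frac{14}{3} + O^{2} + 4 O$ ($h{\left(O \right)} = \frac{2}{3} + \left(\left(O^{2} + 4 O\right) + 4\right) = \frac{2}{3} + \left(4 + O^{2} + 4 O\right) = \frac{14}{3} + O^{2} + 4 O$)
$\left(-32 + h{\left(-11 \right)}\right) X{\left(-8 \right)} = \left(-32 + \left(\frac{14}{3} + \left(-11\right)^{2} + 4 \left(-11\right)\right)\right) \left(-8\right) = \left(-32 + \left(\frac{14}{3} + 121 - 44\right)\right) \left(-8\right) = \left(-32 + \frac{245}{3}\right) \left(-8\right) = \frac{149}{3} \left(-8\right) = - \frac{1192}{3}$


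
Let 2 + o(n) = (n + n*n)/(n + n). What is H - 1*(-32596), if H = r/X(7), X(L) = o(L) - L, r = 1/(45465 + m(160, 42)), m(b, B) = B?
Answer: 7416730859/227535 ≈ 32596.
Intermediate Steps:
r = 1/45507 (r = 1/(45465 + 42) = 1/45507 ≈ 2.1975e-5)
o(n) = -2 + (n + n**2)/(2*n) (o(n) = -2 + (n + n*n)/(n + n) = -2 + (n + n**2)/((2*n)) = -2 + (n + n**2)*(1/(2*n)) = -2 + (n + n**2)/(2*n))
X(L) = -3/2 - L/2 (X(L) = (-3/2 + L/2) - L = -3/2 - L/2)
H = -1/227535 (H = 1/(45507*(-3/2 - 1/2*7)) = 1/(45507*(-3/2 - 7/2)) = (1/45507)/(-5) = (1/45507)*(-1/5) = -1/227535 ≈ -4.3949e-6)
H - 1*(-32596) = -1/227535 - 1*(-32596) = -1/227535 + 32596 = 7416730859/227535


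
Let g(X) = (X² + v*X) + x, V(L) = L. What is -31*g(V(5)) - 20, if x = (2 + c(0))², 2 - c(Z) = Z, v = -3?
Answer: -826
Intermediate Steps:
c(Z) = 2 - Z
x = 16 (x = (2 + (2 - 1*0))² = (2 + (2 + 0))² = (2 + 2)² = 4² = 16)
g(X) = 16 + X² - 3*X (g(X) = (X² - 3*X) + 16 = 16 + X² - 3*X)
-31*g(V(5)) - 20 = -31*(16 + 5² - 3*5) - 20 = -31*(16 + 25 - 15) - 20 = -31*26 - 20 = -806 - 20 = -826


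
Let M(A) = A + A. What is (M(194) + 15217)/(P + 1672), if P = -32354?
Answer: -15605/30682 ≈ -0.50860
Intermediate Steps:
M(A) = 2*A
(M(194) + 15217)/(P + 1672) = (2*194 + 15217)/(-32354 + 1672) = (388 + 15217)/(-30682) = 15605*(-1/30682) = -15605/30682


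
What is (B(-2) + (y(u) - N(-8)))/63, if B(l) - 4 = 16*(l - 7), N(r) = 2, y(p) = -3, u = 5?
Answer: -145/63 ≈ -2.3016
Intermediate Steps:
B(l) = -108 + 16*l (B(l) = 4 + 16*(l - 7) = 4 + 16*(-7 + l) = 4 + (-112 + 16*l) = -108 + 16*l)
(B(-2) + (y(u) - N(-8)))/63 = ((-108 + 16*(-2)) + (-3 - 1*2))/63 = ((-108 - 32) + (-3 - 2))*(1/63) = (-140 - 5)*(1/63) = -145*1/63 = -145/63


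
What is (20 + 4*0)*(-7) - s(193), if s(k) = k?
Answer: -333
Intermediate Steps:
(20 + 4*0)*(-7) - s(193) = (20 + 4*0)*(-7) - 1*193 = (20 + 0)*(-7) - 193 = 20*(-7) - 193 = -140 - 193 = -333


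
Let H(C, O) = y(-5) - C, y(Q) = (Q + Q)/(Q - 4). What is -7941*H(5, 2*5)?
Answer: 92645/3 ≈ 30882.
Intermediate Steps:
y(Q) = 2*Q/(-4 + Q) (y(Q) = (2*Q)/(-4 + Q) = 2*Q/(-4 + Q))
H(C, O) = 10/9 - C (H(C, O) = 2*(-5)/(-4 - 5) - C = 2*(-5)/(-9) - C = 2*(-5)*(-1/9) - C = 10/9 - C)
-7941*H(5, 2*5) = -7941*(10/9 - 1*5) = -7941*(10/9 - 5) = -7941*(-35/9) = 92645/3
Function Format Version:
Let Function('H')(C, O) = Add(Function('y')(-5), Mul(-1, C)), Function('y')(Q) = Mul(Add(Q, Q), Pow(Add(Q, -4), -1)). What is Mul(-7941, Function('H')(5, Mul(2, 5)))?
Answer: Rational(92645, 3) ≈ 30882.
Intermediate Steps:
Function('y')(Q) = Mul(2, Q, Pow(Add(-4, Q), -1)) (Function('y')(Q) = Mul(Mul(2, Q), Pow(Add(-4, Q), -1)) = Mul(2, Q, Pow(Add(-4, Q), -1)))
Function('H')(C, O) = Add(Rational(10, 9), Mul(-1, C)) (Function('H')(C, O) = Add(Mul(2, -5, Pow(Add(-4, -5), -1)), Mul(-1, C)) = Add(Mul(2, -5, Pow(-9, -1)), Mul(-1, C)) = Add(Mul(2, -5, Rational(-1, 9)), Mul(-1, C)) = Add(Rational(10, 9), Mul(-1, C)))
Mul(-7941, Function('H')(5, Mul(2, 5))) = Mul(-7941, Add(Rational(10, 9), Mul(-1, 5))) = Mul(-7941, Add(Rational(10, 9), -5)) = Mul(-7941, Rational(-35, 9)) = Rational(92645, 3)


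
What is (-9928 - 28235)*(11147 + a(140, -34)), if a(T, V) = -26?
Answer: -424410723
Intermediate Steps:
(-9928 - 28235)*(11147 + a(140, -34)) = (-9928 - 28235)*(11147 - 26) = -38163*11121 = -424410723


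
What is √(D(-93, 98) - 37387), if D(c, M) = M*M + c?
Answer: 2*I*√6969 ≈ 166.96*I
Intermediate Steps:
D(c, M) = c + M² (D(c, M) = M² + c = c + M²)
√(D(-93, 98) - 37387) = √((-93 + 98²) - 37387) = √((-93 + 9604) - 37387) = √(9511 - 37387) = √(-27876) = 2*I*√6969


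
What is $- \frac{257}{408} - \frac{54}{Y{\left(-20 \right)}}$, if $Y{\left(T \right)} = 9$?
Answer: $- \frac{2705}{408} \approx -6.6299$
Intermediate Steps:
$- \frac{257}{408} - \frac{54}{Y{\left(-20 \right)}} = - \frac{257}{408} - \frac{54}{9} = \left(-257\right) \frac{1}{408} - 6 = - \frac{257}{408} - 6 = - \frac{2705}{408}$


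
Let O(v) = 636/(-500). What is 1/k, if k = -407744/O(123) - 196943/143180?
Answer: 22765620/7297566926063 ≈ 3.1196e-6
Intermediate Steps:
O(v) = -159/125 (O(v) = 636*(-1/500) = -159/125)
k = 7297566926063/22765620 (k = -407744/(-159/125) - 196943/143180 = -407744*(-125/159) - 196943*1/143180 = 50968000/159 - 196943/143180 = 7297566926063/22765620 ≈ 3.2055e+5)
1/k = 1/(7297566926063/22765620) = 22765620/7297566926063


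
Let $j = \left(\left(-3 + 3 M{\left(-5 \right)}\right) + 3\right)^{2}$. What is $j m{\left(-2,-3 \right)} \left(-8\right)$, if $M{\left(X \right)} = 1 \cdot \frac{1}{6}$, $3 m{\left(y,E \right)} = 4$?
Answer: $- \frac{8}{3} \approx -2.6667$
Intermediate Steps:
$m{\left(y,E \right)} = \frac{4}{3}$ ($m{\left(y,E \right)} = \frac{1}{3} \cdot 4 = \frac{4}{3}$)
$M{\left(X \right)} = \frac{1}{6}$ ($M{\left(X \right)} = 1 \cdot \frac{1}{6} = \frac{1}{6}$)
$j = \frac{1}{4}$ ($j = \left(\left(-3 + 3 \cdot \frac{1}{6}\right) + 3\right)^{2} = \left(\left(-3 + \frac{1}{2}\right) + 3\right)^{2} = \left(- \frac{5}{2} + 3\right)^{2} = \left(\frac{1}{2}\right)^{2} = \frac{1}{4} \approx 0.25$)
$j m{\left(-2,-3 \right)} \left(-8\right) = \frac{1}{4} \cdot \frac{4}{3} \left(-8\right) = \frac{1}{3} \left(-8\right) = - \frac{8}{3}$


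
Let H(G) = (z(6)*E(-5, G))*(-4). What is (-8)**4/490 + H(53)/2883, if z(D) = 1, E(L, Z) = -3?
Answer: 1969108/235445 ≈ 8.3633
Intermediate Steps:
H(G) = 12 (H(G) = (1*(-3))*(-4) = -3*(-4) = 12)
(-8)**4/490 + H(53)/2883 = (-8)**4/490 + 12/2883 = 4096*(1/490) + 12*(1/2883) = 2048/245 + 4/961 = 1969108/235445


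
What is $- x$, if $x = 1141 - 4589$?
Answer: $3448$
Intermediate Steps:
$x = -3448$
$- x = \left(-1\right) \left(-3448\right) = 3448$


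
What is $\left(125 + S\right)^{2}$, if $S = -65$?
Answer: $3600$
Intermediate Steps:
$\left(125 + S\right)^{2} = \left(125 - 65\right)^{2} = 60^{2} = 3600$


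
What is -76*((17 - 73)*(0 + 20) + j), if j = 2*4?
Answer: 84512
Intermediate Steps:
j = 8
-76*((17 - 73)*(0 + 20) + j) = -76*((17 - 73)*(0 + 20) + 8) = -76*(-56*20 + 8) = -76*(-1120 + 8) = -76*(-1112) = 84512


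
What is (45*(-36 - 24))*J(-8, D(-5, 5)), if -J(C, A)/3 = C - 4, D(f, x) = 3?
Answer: -97200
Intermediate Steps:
J(C, A) = 12 - 3*C (J(C, A) = -3*(C - 4) = -3*(-4 + C) = 12 - 3*C)
(45*(-36 - 24))*J(-8, D(-5, 5)) = (45*(-36 - 24))*(12 - 3*(-8)) = (45*(-60))*(12 + 24) = -2700*36 = -97200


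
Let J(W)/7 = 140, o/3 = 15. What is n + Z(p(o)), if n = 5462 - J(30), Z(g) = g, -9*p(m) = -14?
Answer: 40352/9 ≈ 4483.6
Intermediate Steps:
o = 45 (o = 3*15 = 45)
p(m) = 14/9 (p(m) = -⅑*(-14) = 14/9)
J(W) = 980 (J(W) = 7*140 = 980)
n = 4482 (n = 5462 - 1*980 = 5462 - 980 = 4482)
n + Z(p(o)) = 4482 + 14/9 = 40352/9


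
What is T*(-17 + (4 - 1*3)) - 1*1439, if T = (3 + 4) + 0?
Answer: -1551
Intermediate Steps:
T = 7 (T = 7 + 0 = 7)
T*(-17 + (4 - 1*3)) - 1*1439 = 7*(-17 + (4 - 1*3)) - 1*1439 = 7*(-17 + (4 - 3)) - 1439 = 7*(-17 + 1) - 1439 = 7*(-16) - 1439 = -112 - 1439 = -1551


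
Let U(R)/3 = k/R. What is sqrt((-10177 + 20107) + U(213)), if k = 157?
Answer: sqrt(50068277)/71 ≈ 99.661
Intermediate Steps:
U(R) = 471/R (U(R) = 3*(157/R) = 471/R)
sqrt((-10177 + 20107) + U(213)) = sqrt((-10177 + 20107) + 471/213) = sqrt(9930 + 471*(1/213)) = sqrt(9930 + 157/71) = sqrt(705187/71) = sqrt(50068277)/71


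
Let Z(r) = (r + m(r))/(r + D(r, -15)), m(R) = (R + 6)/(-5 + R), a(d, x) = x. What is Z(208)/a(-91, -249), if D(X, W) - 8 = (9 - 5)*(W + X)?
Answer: -7073/8323406 ≈ -0.00084977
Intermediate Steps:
D(X, W) = 8 + 4*W + 4*X (D(X, W) = 8 + (9 - 5)*(W + X) = 8 + 4*(W + X) = 8 + (4*W + 4*X) = 8 + 4*W + 4*X)
m(R) = (6 + R)/(-5 + R)
Z(r) = (r + (6 + r)/(-5 + r))/(-52 + 5*r) (Z(r) = (r + (6 + r)/(-5 + r))/(r + (8 + 4*(-15) + 4*r)) = (r + (6 + r)/(-5 + r))/(r + (8 - 60 + 4*r)) = (r + (6 + r)/(-5 + r))/(r + (-52 + 4*r)) = (r + (6 + r)/(-5 + r))/(-52 + 5*r))
Z(208)/a(-91, -249) = ((6 + 208 + 208*(-5 + 208))/((-52 + 5*208)*(-5 + 208)))/(-249) = ((6 + 208 + 208*203)/((-52 + 1040)*203))*(-1/249) = ((1/203)*(6 + 208 + 42224)/988)*(-1/249) = ((1/988)*(1/203)*42438)*(-1/249) = (21219/100282)*(-1/249) = -7073/8323406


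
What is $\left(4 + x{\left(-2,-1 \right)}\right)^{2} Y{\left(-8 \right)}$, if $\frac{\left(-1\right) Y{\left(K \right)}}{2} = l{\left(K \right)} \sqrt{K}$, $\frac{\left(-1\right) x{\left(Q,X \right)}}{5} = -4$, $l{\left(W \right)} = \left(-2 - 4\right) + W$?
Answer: $32256 i \sqrt{2} \approx 45617.0 i$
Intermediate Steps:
$l{\left(W \right)} = -6 + W$
$x{\left(Q,X \right)} = 20$ ($x{\left(Q,X \right)} = \left(-5\right) \left(-4\right) = 20$)
$Y{\left(K \right)} = - 2 \sqrt{K} \left(-6 + K\right)$ ($Y{\left(K \right)} = - 2 \left(-6 + K\right) \sqrt{K} = - 2 \sqrt{K} \left(-6 + K\right)$)
$\left(4 + x{\left(-2,-1 \right)}\right)^{2} Y{\left(-8 \right)} = \left(4 + 20\right)^{2} \cdot 2 \sqrt{-8} \left(6 - -8\right) = 24^{2} \cdot 2 \cdot 2 i \sqrt{2} \left(6 + 8\right) = 576 \cdot 2 \cdot 2 i \sqrt{2} \cdot 14 = 576 \cdot 56 i \sqrt{2} = 32256 i \sqrt{2}$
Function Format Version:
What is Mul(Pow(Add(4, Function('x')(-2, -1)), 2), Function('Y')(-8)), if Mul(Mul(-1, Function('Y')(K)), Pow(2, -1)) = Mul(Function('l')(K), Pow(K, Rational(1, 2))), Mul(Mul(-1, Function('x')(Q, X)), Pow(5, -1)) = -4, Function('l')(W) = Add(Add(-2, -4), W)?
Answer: Mul(32256, I, Pow(2, Rational(1, 2))) ≈ Mul(45617., I)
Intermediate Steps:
Function('l')(W) = Add(-6, W)
Function('x')(Q, X) = 20 (Function('x')(Q, X) = Mul(-5, -4) = 20)
Function('Y')(K) = Mul(-2, Pow(K, Rational(1, 2)), Add(-6, K)) (Function('Y')(K) = Mul(-2, Mul(Add(-6, K), Pow(K, Rational(1, 2)))) = Mul(-2, Mul(Pow(K, Rational(1, 2)), Add(-6, K))) = Mul(-2, Pow(K, Rational(1, 2)), Add(-6, K)))
Mul(Pow(Add(4, Function('x')(-2, -1)), 2), Function('Y')(-8)) = Mul(Pow(Add(4, 20), 2), Mul(2, Pow(-8, Rational(1, 2)), Add(6, Mul(-1, -8)))) = Mul(Pow(24, 2), Mul(2, Mul(2, I, Pow(2, Rational(1, 2))), Add(6, 8))) = Mul(576, Mul(2, Mul(2, I, Pow(2, Rational(1, 2))), 14)) = Mul(576, Mul(56, I, Pow(2, Rational(1, 2)))) = Mul(32256, I, Pow(2, Rational(1, 2)))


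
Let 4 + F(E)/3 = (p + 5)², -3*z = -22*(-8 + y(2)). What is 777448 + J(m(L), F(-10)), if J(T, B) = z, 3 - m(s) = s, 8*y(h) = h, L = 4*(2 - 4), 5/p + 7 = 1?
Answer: 4664347/6 ≈ 7.7739e+5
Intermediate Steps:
p = -⅚ (p = 5/(-7 + 1) = 5/(-6) = 5*(-⅙) = -⅚ ≈ -0.83333)
L = -8 (L = 4*(-2) = -8)
y(h) = h/8
m(s) = 3 - s
z = -341/6 (z = -(-22)*(-8 + (⅛)*2)/3 = -(-22)*(-8 + ¼)/3 = -(-22)*(-31)/(3*4) = -⅓*341/2 = -341/6 ≈ -56.833)
F(E) = 481/12 (F(E) = -12 + 3*(-⅚ + 5)² = -12 + 3*(25/6)² = -12 + 3*(625/36) = -12 + 625/12 = 481/12)
J(T, B) = -341/6
777448 + J(m(L), F(-10)) = 777448 - 341/6 = 4664347/6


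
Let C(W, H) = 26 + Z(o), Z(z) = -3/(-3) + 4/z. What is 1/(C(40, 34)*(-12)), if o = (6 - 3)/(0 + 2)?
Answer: -1/356 ≈ -0.0028090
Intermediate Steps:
o = 3/2 ≈ 1.5000
Z(z) = 1 + 4/z (Z(z) = -3*(-⅓) + 4/z = 1 + 4/z)
C(W, H) = 89/3 (C(W, H) = 26 + (4 + 3/2)/(3/2) = 26 + (⅔)*(11/2) = 26 + 11/3 = 89/3)
1/(C(40, 34)*(-12)) = 1/((89/3)*(-12)) = 1/(-356) = -1/356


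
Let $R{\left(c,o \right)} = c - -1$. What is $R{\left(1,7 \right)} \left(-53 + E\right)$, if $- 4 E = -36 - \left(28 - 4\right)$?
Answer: $-76$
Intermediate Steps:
$R{\left(c,o \right)} = 1 + c$ ($R{\left(c,o \right)} = c + 1 = 1 + c$)
$E = 15$ ($E = - \frac{-36 - \left(28 - 4\right)}{4} = - \frac{-36 - 24}{4} = \left(- \frac{1}{4}\right) \left(-60\right) = 15$)
$R{\left(1,7 \right)} \left(-53 + E\right) = \left(1 + 1\right) \left(-53 + 15\right) = 2 \left(-38\right) = -76$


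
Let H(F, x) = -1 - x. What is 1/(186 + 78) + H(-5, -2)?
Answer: 265/264 ≈ 1.0038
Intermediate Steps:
1/(186 + 78) + H(-5, -2) = 1/(186 + 78) + (-1 - 1*(-2)) = 1/264 + (-1 + 2) = 1/264 + 1 = 265/264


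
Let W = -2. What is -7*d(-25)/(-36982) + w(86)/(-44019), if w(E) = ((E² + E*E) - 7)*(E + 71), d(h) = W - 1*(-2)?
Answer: -2321245/44019 ≈ -52.733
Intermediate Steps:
d(h) = 0 (d(h) = -2 - 1*(-2) = -2 + 2 = 0)
w(E) = (-7 + 2*E²)*(71 + E) (w(E) = ((E² + E²) - 7)*(71 + E) = (2*E² - 7)*(71 + E) = (-7 + 2*E²)*(71 + E))
-7*d(-25)/(-36982) + w(86)/(-44019) = -7*0/(-36982) + (-497 - 7*86 + 2*86³ + 142*86²)/(-44019) = 0*(-1/36982) + (-497 - 602 + 2*636056 + 142*7396)*(-1/44019) = 0 + (-497 - 602 + 1272112 + 1050232)*(-1/44019) = 0 + 2321245*(-1/44019) = 0 - 2321245/44019 = -2321245/44019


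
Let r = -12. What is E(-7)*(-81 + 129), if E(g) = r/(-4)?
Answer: 144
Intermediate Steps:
E(g) = 3 (E(g) = -12/(-4) = -12*(-¼) = 3)
E(-7)*(-81 + 129) = 3*(-81 + 129) = 3*48 = 144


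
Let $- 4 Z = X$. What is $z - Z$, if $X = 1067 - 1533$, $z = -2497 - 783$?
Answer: $- \frac{6793}{2} \approx -3396.5$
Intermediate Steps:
$z = -3280$
$X = -466$
$Z = \frac{233}{2}$ ($Z = \left(- \frac{1}{4}\right) \left(-466\right) = \frac{233}{2} \approx 116.5$)
$z - Z = -3280 - \frac{233}{2} = - \frac{6793}{2}$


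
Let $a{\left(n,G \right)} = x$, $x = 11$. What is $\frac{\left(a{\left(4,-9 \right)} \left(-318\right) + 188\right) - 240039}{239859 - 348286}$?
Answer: $\frac{243349}{108427} \approx 2.2444$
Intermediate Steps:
$a{\left(n,G \right)} = 11$
$\frac{\left(a{\left(4,-9 \right)} \left(-318\right) + 188\right) - 240039}{239859 - 348286} = \frac{\left(11 \left(-318\right) + 188\right) - 240039}{239859 - 348286} = \frac{\left(-3498 + 188\right) - 240039}{-108427} = \left(-3310 - 240039\right) \left(- \frac{1}{108427}\right) = \left(-243349\right) \left(- \frac{1}{108427}\right) = \frac{243349}{108427}$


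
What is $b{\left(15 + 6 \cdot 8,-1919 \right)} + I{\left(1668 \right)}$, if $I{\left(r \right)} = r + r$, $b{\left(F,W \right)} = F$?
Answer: $3399$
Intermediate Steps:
$I{\left(r \right)} = 2 r$
$b{\left(15 + 6 \cdot 8,-1919 \right)} + I{\left(1668 \right)} = \left(15 + 6 \cdot 8\right) + 2 \cdot 1668 = \left(15 + 48\right) + 3336 = 63 + 3336 = 3399$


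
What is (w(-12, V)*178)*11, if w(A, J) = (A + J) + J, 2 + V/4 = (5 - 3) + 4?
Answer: 39160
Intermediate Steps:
V = 16 (V = -8 + 4*((5 - 3) + 4) = -8 + 4*(2 + 4) = -8 + 4*6 = -8 + 24 = 16)
w(A, J) = A + 2*J
(w(-12, V)*178)*11 = ((-12 + 2*16)*178)*11 = ((-12 + 32)*178)*11 = (20*178)*11 = 3560*11 = 39160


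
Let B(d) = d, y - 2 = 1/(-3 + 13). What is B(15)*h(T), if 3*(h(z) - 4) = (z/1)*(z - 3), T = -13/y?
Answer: 151910/441 ≈ 344.47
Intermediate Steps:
y = 21/10 (y = 2 + 1/(-3 + 13) = 2 + 1/10 = 2 + ⅒ = 21/10 ≈ 2.1000)
T = -130/21 (T = -13/21/10 = -13*10/21 = -130/21 ≈ -6.1905)
h(z) = 4 + z*(-3 + z)/3 (h(z) = 4 + ((z/1)*(z - 3))/3 = 4 + ((z*1)*(-3 + z))/3 = 4 + (z*(-3 + z))/3 = 4 + z*(-3 + z)/3)
B(15)*h(T) = 15*(4 - 1*(-130/21) + (-130/21)²/3) = 15*(4 + 130/21 + (⅓)*(16900/441)) = 15*(4 + 130/21 + 16900/1323) = 15*(30382/1323) = 151910/441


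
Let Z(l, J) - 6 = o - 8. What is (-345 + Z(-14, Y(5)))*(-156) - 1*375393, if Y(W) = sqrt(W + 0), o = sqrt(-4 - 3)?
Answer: -321261 - 156*I*sqrt(7) ≈ -3.2126e+5 - 412.74*I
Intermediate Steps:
o = I*sqrt(7) (o = sqrt(-7) = I*sqrt(7) ≈ 2.6458*I)
Y(W) = sqrt(W)
Z(l, J) = -2 + I*sqrt(7) (Z(l, J) = 6 + (I*sqrt(7) - 8) = 6 + (-8 + I*sqrt(7)) = -2 + I*sqrt(7))
(-345 + Z(-14, Y(5)))*(-156) - 1*375393 = (-345 + (-2 + I*sqrt(7)))*(-156) - 1*375393 = (-347 + I*sqrt(7))*(-156) - 375393 = (54132 - 156*I*sqrt(7)) - 375393 = -321261 - 156*I*sqrt(7)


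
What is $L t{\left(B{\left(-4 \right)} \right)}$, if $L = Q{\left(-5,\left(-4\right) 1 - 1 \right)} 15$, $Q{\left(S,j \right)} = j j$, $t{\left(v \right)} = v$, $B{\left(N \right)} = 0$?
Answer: $0$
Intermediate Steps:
$Q{\left(S,j \right)} = j^{2}$
$L = 375$ ($L = \left(\left(-4\right) 1 - 1\right)^{2} \cdot 15 = \left(-4 - 1\right)^{2} \cdot 15 = \left(-5\right)^{2} \cdot 15 = 25 \cdot 15 = 375$)
$L t{\left(B{\left(-4 \right)} \right)} = 375 \cdot 0 = 0$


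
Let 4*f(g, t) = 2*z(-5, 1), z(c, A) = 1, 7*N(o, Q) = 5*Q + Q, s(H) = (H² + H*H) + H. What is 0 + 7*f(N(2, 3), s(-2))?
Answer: 7/2 ≈ 3.5000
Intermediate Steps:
s(H) = H + 2*H² (s(H) = (H² + H²) + H = 2*H² + H = H + 2*H²)
N(o, Q) = 6*Q/7 (N(o, Q) = (5*Q + Q)/7 = (6*Q)/7 = 6*Q/7)
f(g, t) = ½ (f(g, t) = (2*1)/4 = (¼)*2 = ½)
0 + 7*f(N(2, 3), s(-2)) = 0 + 7*(½) = 0 + 7/2 = 7/2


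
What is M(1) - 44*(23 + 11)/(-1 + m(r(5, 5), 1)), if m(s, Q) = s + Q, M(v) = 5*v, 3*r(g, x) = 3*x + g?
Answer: -1097/5 ≈ -219.40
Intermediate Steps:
r(g, x) = x + g/3 (r(g, x) = (3*x + g)/3 = (g + 3*x)/3 = x + g/3)
m(s, Q) = Q + s
M(1) - 44*(23 + 11)/(-1 + m(r(5, 5), 1)) = 5*1 - 44*(23 + 11)/(-1 + (1 + (5 + (1/3)*5))) = 5 - 1496/(-1 + (1 + (5 + 5/3))) = 5 - 1496/(-1 + (1 + 20/3)) = 5 - 1496/(-1 + 23/3) = 5 - 1496/20/3 = 5 - 1496*3/20 = 5 - 44*51/10 = 5 - 1122/5 = -1097/5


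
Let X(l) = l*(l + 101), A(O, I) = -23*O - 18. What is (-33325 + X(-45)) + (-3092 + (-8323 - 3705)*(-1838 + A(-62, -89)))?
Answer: 5133103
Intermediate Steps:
A(O, I) = -18 - 23*O
X(l) = l*(101 + l)
(-33325 + X(-45)) + (-3092 + (-8323 - 3705)*(-1838 + A(-62, -89))) = (-33325 - 45*(101 - 45)) + (-3092 + (-8323 - 3705)*(-1838 + (-18 - 23*(-62)))) = (-33325 - 45*56) + (-3092 - 12028*(-1838 + (-18 + 1426))) = (-33325 - 2520) + (-3092 - 12028*(-1838 + 1408)) = -35845 + (-3092 - 12028*(-430)) = -35845 + (-3092 + 5172040) = -35845 + 5168948 = 5133103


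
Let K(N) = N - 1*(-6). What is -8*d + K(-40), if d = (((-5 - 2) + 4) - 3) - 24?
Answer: 206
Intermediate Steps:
K(N) = 6 + N (K(N) = N + 6 = 6 + N)
d = -30 (d = ((-7 + 4) - 3) - 24 = (-3 - 3) - 24 = -6 - 24 = -30)
-8*d + K(-40) = -8*(-30) + (6 - 40) = 240 - 34 = 206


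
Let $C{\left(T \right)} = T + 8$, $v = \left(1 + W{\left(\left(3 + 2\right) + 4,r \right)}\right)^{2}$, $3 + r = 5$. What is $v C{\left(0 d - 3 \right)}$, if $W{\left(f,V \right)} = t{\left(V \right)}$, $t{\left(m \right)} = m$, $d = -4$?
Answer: $45$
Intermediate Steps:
$r = 2$ ($r = -3 + 5 = 2$)
$W{\left(f,V \right)} = V$
$v = 9$ ($v = \left(1 + 2\right)^{2} = 3^{2} = 9$)
$C{\left(T \right)} = 8 + T$
$v C{\left(0 d - 3 \right)} = 9 \left(8 + \left(0 \left(-4\right) - 3\right)\right) = 9 \left(8 + \left(0 - 3\right)\right) = 9 \left(8 - 3\right) = 9 \cdot 5 = 45$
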